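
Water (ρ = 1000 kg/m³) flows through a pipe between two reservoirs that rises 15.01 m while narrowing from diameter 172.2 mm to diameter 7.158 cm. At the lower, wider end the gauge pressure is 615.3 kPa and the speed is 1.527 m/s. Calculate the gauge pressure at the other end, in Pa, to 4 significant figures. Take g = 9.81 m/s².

430200 Pa

By continuity, v₂ = v₁·A₁/A₂ = 1.527·(232.9/40.24) = 8.837 m/s.
Bernoulli: P₁ + ½ρv₁² + ρg h₁ = P₂ + ½ρv₂² + ρg h₂, so P₂ = P₁ + ½ρ(v₁² − v₂²) − ρg(h₂ − h₁).
P₂ = 615300 + ½·1000·(1.527² − 8.837²) − 1000·9.81·(+15.01) = 615300 + (-37880) − (147200) = 430200 Pa.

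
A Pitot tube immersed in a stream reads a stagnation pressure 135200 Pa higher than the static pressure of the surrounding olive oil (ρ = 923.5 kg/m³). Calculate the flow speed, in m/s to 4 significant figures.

At the stagnation point the flow is brought to rest, so Bernoulli gives P_stag − P_static = ½ρv².
v = √(2ΔP/ρ) = √(2·135200/923.5) = 17.11 m/s.

v ≈ 17.11 m/s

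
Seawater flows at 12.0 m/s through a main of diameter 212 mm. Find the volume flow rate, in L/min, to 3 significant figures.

Q ≈ 25400 L/min

Q = A·v = 0.0353 m² × 12.0 m/s = 0.424 m³/s.
Converting: 0.424 m³/s × 60000 = 25400 L/min.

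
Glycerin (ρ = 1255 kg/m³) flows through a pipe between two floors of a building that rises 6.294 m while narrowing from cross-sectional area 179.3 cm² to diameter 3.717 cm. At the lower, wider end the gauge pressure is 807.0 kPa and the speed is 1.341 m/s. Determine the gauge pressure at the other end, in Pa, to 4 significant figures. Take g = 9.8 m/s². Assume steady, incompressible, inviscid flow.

Mass conservation (A₁v₁ = A₂v₂) gives v₂ = 1.341 × 179.3/10.85 = 22.16 m/s.
Energy conservation along the streamline gives P₂ = P₁ − ½ρ(v₂² − v₁²) − ρg(h₂ − h₁).
P₂ = 807000 + ½·1255·(1.341² − 22.16²) − 1255·9.8·(+6.294) = 807000 + (-307000) − (77410) = 422600 Pa.

P₂ = 422600 Pa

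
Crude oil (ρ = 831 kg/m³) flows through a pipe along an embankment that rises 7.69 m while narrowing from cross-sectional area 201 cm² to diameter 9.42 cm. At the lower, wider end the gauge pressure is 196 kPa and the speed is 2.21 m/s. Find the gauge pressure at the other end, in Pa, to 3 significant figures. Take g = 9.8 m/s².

The volume flow rate is constant, so v₂ = (A₁/A₂)v₁ = (201/69.7)·2.21 = 6.37 m/s.
Applying Bernoulli between the two ends and solving for P₂: P₂ = P₁ + ½ρ(v₁² − v₂²) − ρgΔh.
P₂ = 196000 + ½·831·(2.21² − 6.37²) − 831·9.8·(+7.69) = 196000 + (-14900) − (62600) = 119000 Pa.

P₂ = 119000 Pa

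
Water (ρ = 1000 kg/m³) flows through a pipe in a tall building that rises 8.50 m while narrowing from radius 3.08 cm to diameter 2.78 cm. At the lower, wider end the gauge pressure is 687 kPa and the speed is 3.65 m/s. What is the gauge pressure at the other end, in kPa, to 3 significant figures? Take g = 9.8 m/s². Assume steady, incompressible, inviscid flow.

P₂ ≈ 450 kPa

By continuity, v₂ = v₁·A₁/A₂ = 3.65·(29.8/6.07) = 17.9 m/s.
Applying Bernoulli between the two ends and solving for P₂: P₂ = P₁ + ½ρ(v₁² − v₂²) − ρgΔh.
P₂ = 687000 + ½·1000·(3.65² − 17.9²) − 1000·9.8·(+8.50) = 687000 + (-154000) − (83300) = 450000 Pa.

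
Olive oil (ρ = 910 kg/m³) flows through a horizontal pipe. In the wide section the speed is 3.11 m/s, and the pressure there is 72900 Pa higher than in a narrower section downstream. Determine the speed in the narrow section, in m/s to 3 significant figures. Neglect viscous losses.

v₂ ≈ 13.0 m/s

Along the level pipe P + ½ρv² is conserved, hence v₂² = v₁² + 2(P₁ − P₂)/ρ.
v₂ = √(3.11² + 2·72900/910) = √(9.67 + 160) = 13.0 m/s.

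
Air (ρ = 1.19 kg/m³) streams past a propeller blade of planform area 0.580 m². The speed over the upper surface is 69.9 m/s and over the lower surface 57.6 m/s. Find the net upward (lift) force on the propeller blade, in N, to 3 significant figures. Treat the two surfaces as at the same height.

F ≈ 541 N

With equal heights on the two surfaces, Bernoulli gives P_lower − P_upper = ½ρ(v_upper² − v_lower²).
ΔP = ½·1.19·(69.9² − 57.6²) = 933 Pa.
Lift = ΔP · A = 933 × 0.580 = 541 N.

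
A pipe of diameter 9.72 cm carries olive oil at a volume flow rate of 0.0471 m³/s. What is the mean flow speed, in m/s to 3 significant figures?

Q = 0.0471 m³/s = 0.0471 m³/s.
v = Q/A = 0.0471 / 0.00742 = 6.35 m/s.

v = 6.35 m/s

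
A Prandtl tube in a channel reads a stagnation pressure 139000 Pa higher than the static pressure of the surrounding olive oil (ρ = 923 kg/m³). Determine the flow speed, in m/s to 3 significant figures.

v ≈ 17.4 m/s

At the stagnation point the flow is brought to rest, so Bernoulli gives P_stag − P_static = ½ρv².
v = √(2ΔP/ρ) = √(2·139000/923) = 17.4 m/s.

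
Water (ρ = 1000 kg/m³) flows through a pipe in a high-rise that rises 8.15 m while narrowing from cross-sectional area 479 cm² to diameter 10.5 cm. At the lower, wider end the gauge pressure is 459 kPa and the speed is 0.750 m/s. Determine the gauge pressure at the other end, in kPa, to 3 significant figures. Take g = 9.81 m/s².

P₂ = 371 kPa

Continuity gives A₁v₁ = A₂v₂, so v₂ = (479 cm²)/(86.6 cm²) × 0.750 m/s = 4.15 m/s.
Energy conservation along the streamline gives P₂ = P₁ − ½ρ(v₂² − v₁²) − ρg(h₂ − h₁).
P₂ = 459000 + ½·1000·(0.750² − 4.15²) − 1000·9.81·(+8.15) = 459000 + (-8330) − (80000) = 371000 Pa.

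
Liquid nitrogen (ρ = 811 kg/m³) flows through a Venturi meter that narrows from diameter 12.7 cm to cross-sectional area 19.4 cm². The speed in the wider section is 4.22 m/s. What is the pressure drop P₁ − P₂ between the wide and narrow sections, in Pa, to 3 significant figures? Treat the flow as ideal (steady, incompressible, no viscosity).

301000 Pa

Mass conservation (A₁v₁ = A₂v₂) gives v₂ = 4.22 × 127/19.4 = 27.6 m/s.
Along the horizontal streamline, P + ½ρv² is constant.
P₁ − P₂ = ½·811·(27.6² − 4.22²) = ½·811·741 = 301000 Pa.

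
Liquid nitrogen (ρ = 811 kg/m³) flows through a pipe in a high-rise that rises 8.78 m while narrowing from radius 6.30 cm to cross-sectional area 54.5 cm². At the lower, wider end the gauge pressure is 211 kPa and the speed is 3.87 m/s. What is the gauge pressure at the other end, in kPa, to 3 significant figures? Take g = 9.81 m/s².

P₂ = 115 kPa

Mass conservation (A₁v₁ = A₂v₂) gives v₂ = 3.87 × 125/54.5 = 8.85 m/s.
Energy conservation along the streamline gives P₂ = P₁ − ½ρ(v₂² − v₁²) − ρg(h₂ − h₁).
P₂ = 211000 + ½·811·(3.87² − 8.85²) − 811·9.81·(+8.78) = 211000 + (-25700) − (69900) = 115000 Pa.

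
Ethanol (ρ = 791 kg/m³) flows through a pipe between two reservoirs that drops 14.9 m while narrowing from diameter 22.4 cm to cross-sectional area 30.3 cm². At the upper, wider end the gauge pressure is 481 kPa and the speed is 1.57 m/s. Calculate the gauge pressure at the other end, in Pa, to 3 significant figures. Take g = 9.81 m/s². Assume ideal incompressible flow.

Continuity gives A₁v₁ = A₂v₂, so v₂ = (394 cm²)/(30.3 cm²) × 1.57 m/s = 20.4 m/s.
Applying Bernoulli between the two ends and solving for P₂: P₂ = P₁ + ½ρ(v₁² − v₂²) − ρgΔh.
P₂ = 481000 + ½·791·(1.57² − 20.4²) − 791·9.81·(−14.9) = 481000 + (-164000) − (-116000) = 433000 Pa.

P₂ = 433000 Pa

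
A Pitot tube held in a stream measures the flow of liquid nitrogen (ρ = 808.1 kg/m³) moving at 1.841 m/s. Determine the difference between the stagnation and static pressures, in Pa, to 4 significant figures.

ΔP ≈ 1369 Pa

Bernoulli between the free stream and the stagnation point: ½ρv² = P_stag − P_static.
ΔP = ½·808.1·1.841² = 1369 Pa.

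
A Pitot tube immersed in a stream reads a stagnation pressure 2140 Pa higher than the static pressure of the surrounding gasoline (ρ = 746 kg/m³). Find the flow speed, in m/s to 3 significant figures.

Bernoulli between the free stream and the stagnation point: ½ρv² = P_stag − P_static.
v = √(2ΔP/ρ) = √(2·2140/746) = 2.40 m/s.

v ≈ 2.40 m/s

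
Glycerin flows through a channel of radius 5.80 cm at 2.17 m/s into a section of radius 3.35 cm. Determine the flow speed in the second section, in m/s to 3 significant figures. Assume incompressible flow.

v₂ ≈ 6.50 m/s

Mass conservation (A₁v₁ = A₂v₂) gives v₂ = 2.17 × 106/35.3 = 6.50 m/s.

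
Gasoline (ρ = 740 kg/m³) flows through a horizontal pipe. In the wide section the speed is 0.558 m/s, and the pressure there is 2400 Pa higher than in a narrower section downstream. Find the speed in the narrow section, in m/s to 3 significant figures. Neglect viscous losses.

Along the level pipe P + ½ρv² is conserved, hence v₂² = v₁² + 2(P₁ − P₂)/ρ.
v₂ = √(0.558² + 2·2400/740) = √(0.311 + 6.49) = 2.61 m/s.

v₂ = 2.61 m/s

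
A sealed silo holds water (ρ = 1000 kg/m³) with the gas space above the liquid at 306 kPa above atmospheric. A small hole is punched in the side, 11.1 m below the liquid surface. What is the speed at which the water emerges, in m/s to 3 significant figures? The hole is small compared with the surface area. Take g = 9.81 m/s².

v = 28.8 m/s

Take point 1 at the surface (v₁ ≈ 0) and point 2 at the hole (at atmospheric pressure). Bernoulli: P₁ + ρg h = P_atm + ½ρv₂².
With P₁ − P_atm = 306000 Pa, v₂ = √(2gh + 2ΔP/ρ) = √(2·9.81·11.1 + 2·306000/1000) = 28.8 m/s.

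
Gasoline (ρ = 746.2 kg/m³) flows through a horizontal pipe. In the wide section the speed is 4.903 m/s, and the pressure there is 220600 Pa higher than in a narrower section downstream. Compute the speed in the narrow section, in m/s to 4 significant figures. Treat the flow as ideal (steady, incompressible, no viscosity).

Horizontal Bernoulli: P₁ + ½ρv₁² = P₂ + ½ρv₂², so v₂² = v₁² + 2(P₁ − P₂)/ρ.
v₂ = √(4.903² + 2·220600/746.2) = √(24.04 + 591.3) = 24.81 m/s.

v₂ ≈ 24.81 m/s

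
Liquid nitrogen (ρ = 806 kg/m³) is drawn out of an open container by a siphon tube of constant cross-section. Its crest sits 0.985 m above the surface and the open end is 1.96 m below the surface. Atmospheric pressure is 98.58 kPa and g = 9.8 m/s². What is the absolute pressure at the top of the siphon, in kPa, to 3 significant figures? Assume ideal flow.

Bernoulli surface→outlet gives ½v² = g·h_out, so v = √(2·9.8·1.96) = 6.20 m/s.
The bore is uniform, so the speed at the crest is the same v. Bernoulli surface→crest: P_atm = P_top + ½ρv² + ρg·h_top.
P_top = 98580 − ½·806·6.20² − 806·9.8·0.985 = 75300 Pa.

P_top = 75.3 kPa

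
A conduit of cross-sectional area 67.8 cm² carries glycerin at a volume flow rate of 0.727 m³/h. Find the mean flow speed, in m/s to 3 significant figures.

Q = 0.727 m³/h = 0.000202 m³/s.
v = Q/A = 0.000202 / 0.00678 = 0.0298 m/s.

v ≈ 0.0298 m/s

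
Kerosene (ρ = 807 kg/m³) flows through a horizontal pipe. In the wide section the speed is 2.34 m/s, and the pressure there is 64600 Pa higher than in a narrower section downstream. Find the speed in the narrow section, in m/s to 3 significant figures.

With h₁ = h₂, rearranging Bernoulli gives v₂ = √(v₁² + 2ΔP/ρ).
v₂ = √(2.34² + 2·64600/807) = √(5.48 + 160) = 12.9 m/s.

v₂ ≈ 12.9 m/s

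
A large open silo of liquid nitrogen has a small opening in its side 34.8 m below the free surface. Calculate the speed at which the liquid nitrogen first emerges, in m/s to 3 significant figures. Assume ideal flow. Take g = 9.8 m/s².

Bernoulli from surface to hole (P equal, v_surface ≈ 0): v = √(2gh) = √(2×9.8×34.8) = 26.1 m/s.

v ≈ 26.1 m/s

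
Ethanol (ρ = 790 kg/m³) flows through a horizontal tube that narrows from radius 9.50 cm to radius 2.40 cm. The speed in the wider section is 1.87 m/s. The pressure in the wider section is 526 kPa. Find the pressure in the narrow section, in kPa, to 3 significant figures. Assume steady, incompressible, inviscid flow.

P₂ ≈ 188 kPa

By continuity, v₂ = v₁·A₁/A₂ = 1.87·(284/18.1) = 29.3 m/s.
Bernoulli (h₁ = h₂): P₁ − P₂ = ½ρ(v₂² − v₁²).
P₂ = P₁ − ½ρ(v₂² − v₁²) = 526000 − ½·790·(29.3² − 1.87²) = 526000 − 338000 = 188000 Pa.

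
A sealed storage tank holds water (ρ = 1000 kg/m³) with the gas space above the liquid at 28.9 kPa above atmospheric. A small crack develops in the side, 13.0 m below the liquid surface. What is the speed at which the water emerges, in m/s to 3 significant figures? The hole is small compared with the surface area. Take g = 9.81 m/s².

Take point 1 at the surface (v₁ ≈ 0) and point 2 at the hole (at atmospheric pressure). Bernoulli: P₁ + ρg h = P_atm + ½ρv₂².
With P₁ − P_atm = 28900 Pa, v₂ = √(2gh + 2ΔP/ρ) = √(2·9.81·13.0 + 2·28900/1000) = 17.7 m/s.

v ≈ 17.7 m/s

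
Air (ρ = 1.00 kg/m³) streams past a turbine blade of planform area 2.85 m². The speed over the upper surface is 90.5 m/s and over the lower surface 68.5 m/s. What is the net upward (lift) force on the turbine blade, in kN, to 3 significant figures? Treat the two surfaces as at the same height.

F = 4.98 kN

The faster flow above has the lower pressure; Bernoulli (same height) gives ΔP = ½ρ(v_up² − v_low²).
ΔP = ½·1.00·(90.5² − 68.5²) = 1750 Pa.
Lift = ΔP · A = 1750 × 2.85 = 4980 N.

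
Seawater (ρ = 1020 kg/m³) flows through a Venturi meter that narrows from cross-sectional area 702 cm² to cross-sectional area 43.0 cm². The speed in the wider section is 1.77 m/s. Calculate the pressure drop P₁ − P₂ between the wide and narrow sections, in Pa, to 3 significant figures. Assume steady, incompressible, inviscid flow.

By continuity, v₂ = v₁·A₁/A₂ = 1.77·(702/43.0) = 28.9 m/s.
The pipe is horizontal, so Bernoulli reduces to P₁ + ½ρv₁² = P₂ + ½ρv₂².
P₁ − P₂ = ½·1020·(28.9² − 1.77²) = ½·1020·832 = 424000 Pa.

ΔP ≈ 424000 Pa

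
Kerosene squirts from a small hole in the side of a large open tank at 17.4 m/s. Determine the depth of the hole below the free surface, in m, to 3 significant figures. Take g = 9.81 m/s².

Inverting v = √(2gh) gives h = v² / 2g.
h = 17.4²/(2·9.81) = 303/19.62 = 15.4 m.

h ≈ 15.4 m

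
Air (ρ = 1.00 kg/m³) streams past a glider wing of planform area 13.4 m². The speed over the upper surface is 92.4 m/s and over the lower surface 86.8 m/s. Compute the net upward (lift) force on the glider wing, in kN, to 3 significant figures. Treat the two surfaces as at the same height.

The faster flow above has the lower pressure; Bernoulli (same height) gives ΔP = ½ρ(v_up² − v_low²).
ΔP = ½·1.00·(92.4² − 86.8²) = 502 Pa.
Lift = ΔP · A = 502 × 13.4 = 6720 N.

F ≈ 6.72 kN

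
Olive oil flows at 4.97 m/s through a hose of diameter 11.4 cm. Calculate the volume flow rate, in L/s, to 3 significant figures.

Q = A·v = 0.0102 m² × 4.97 m/s = 0.0507 m³/s.
Converting: 0.0507 m³/s × 1000 = 50.7 L/s.

Q ≈ 50.7 L/s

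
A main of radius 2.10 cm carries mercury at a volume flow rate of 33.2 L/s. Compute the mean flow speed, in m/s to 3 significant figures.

v = 24.0 m/s

Q = 33.2 L/s = 0.0332 m³/s.
v = Q/A = 0.0332 / 0.00139 = 24.0 m/s.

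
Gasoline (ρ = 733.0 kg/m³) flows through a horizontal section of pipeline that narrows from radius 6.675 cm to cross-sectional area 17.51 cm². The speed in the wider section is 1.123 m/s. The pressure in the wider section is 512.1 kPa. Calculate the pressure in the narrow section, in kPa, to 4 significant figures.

By continuity, v₂ = v₁·A₁/A₂ = 1.123·(140.0/17.51) = 8.977 m/s.
Along the horizontal streamline, P + ½ρv² is constant.
P₂ = P₁ − ½ρ(v₂² − v₁²) = 512100 − ½·733.0·(8.977² − 1.123²) = 512100 − 29070 = 483000 Pa.

P₂ ≈ 483.0 kPa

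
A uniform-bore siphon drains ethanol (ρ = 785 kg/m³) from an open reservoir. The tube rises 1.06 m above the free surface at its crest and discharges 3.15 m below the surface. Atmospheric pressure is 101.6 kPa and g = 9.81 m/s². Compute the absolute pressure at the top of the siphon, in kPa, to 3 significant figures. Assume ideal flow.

P_top ≈ 69.2 kPa

The outlet speed comes from Torricelli: v = √(2g·3.15) = 7.86 m/s.
With constant cross-section the crest speed equals v; applying Bernoulli from the surface up to the crest, P_top = P_atm − ½ρv² − ρg·h_top.
P_top = 101600 − ½·785·7.86² − 785·9.81·1.06 = 69200 Pa.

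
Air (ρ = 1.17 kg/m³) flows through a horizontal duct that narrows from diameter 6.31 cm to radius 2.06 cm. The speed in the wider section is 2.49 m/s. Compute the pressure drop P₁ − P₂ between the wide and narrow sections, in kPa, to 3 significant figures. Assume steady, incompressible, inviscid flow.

Mass conservation (A₁v₁ = A₂v₂) gives v₂ = 2.49 × 31.3/13.3 = 5.84 m/s.
Bernoulli (h₁ = h₂): P₁ − P₂ = ½ρ(v₂² − v₁²).
P₁ − P₂ = ½·1.17·(5.84² − 2.49²) = ½·1.17·27.9 = 16.3 Pa.

ΔP ≈ 0.0163 kPa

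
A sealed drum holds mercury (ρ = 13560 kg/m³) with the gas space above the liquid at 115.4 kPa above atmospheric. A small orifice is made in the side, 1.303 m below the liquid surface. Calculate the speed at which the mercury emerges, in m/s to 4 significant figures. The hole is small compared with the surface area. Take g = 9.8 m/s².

v ≈ 6.524 m/s

Take point 1 at the surface (v₁ ≈ 0) and point 2 at the hole (at atmospheric pressure). Bernoulli: P₁ + ρg h = P_atm + ½ρv₂².
With P₁ − P_atm = 115400 Pa, v₂ = √(2gh + 2ΔP/ρ) = √(2·9.8·1.303 + 2·115400/13560) = 6.524 m/s.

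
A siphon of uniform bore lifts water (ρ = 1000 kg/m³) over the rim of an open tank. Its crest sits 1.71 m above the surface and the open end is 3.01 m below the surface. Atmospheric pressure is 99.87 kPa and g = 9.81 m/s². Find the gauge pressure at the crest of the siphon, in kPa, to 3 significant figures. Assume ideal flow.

P_gauge ≈ -46.3 kPa

Bernoulli surface→outlet gives ½v² = g·h_out, so v = √(2·9.81·3.01) = 7.68 m/s.
With constant cross-section the crest speed equals v; applying Bernoulli from the surface up to the crest, P_top = P_atm − ½ρv² − ρg·h_top.
P_top = 99870 − ½·1000·7.68² − 1000·9.81·1.71 = 53600 Pa. So P_gauge = P_top − P_atm = -46300 Pa.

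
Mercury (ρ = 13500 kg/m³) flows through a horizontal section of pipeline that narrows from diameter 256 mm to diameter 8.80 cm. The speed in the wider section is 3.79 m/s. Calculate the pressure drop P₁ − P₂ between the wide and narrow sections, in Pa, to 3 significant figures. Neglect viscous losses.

6850000 Pa

By continuity, v₂ = v₁·A₁/A₂ = 3.79·(515/60.8) = 32.1 m/s.
Along the horizontal streamline, P + ½ρv² is constant.
P₁ − P₂ = ½·13500·(32.1² − 3.79²) = ½·13500·1010 = 6850000 Pa.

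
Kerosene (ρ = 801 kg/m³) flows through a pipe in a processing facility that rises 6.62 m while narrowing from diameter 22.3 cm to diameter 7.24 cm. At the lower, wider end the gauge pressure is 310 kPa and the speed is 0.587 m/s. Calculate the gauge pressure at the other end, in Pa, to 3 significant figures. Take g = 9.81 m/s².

246000 Pa

By continuity, v₂ = v₁·A₁/A₂ = 0.587·(391/41.2) = 5.57 m/s.
Bernoulli: P₁ + ½ρv₁² + ρg h₁ = P₂ + ½ρv₂² + ρg h₂, so P₂ = P₁ + ½ρ(v₁² − v₂²) − ρg(h₂ − h₁).
P₂ = 310000 + ½·801·(0.587² − 5.57²) − 801·9.81·(+6.62) = 310000 + (-12300) − (52000) = 246000 Pa.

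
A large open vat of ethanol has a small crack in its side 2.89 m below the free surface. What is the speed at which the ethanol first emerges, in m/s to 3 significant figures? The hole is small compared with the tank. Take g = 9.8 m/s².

7.53 m/s

The surface is effectively still and both ends are open, so ½v² = gh and v = √(2·9.8·2.89) = 7.53 m/s.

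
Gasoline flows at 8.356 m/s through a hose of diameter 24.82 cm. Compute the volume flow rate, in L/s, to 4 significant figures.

Q = A·v = 0.04838 m² × 8.356 m/s = 0.4043 m³/s.
Converting: 0.4043 m³/s × 1000 = 404.3 L/s.

Q = 404.3 L/s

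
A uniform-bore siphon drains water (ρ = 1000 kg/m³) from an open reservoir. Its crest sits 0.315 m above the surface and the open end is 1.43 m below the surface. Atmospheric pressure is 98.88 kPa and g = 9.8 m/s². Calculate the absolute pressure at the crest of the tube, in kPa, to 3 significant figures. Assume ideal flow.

P_top = 81.8 kPa

From the surface to the outlet (both open to atmosphere, surface at rest): v = √(2g·h_out) = √(2·9.8·1.43) = 5.29 m/s.
Continuity keeps v the same throughout the tube; from surface to crest, P_atm + 0 = P_top + ½ρv² + ρg·h_top.
P_top = 98880 − ½·1000·5.29² − 1000·9.8·0.315 = 81800 Pa.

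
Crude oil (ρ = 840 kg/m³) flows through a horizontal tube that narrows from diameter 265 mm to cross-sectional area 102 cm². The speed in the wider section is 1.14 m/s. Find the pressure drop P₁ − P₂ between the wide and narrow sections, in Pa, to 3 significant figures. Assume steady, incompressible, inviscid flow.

The volume flow rate is constant, so v₂ = (A₁/A₂)v₁ = (552/102)·1.14 = 6.16 m/s.
Along the horizontal streamline, P + ½ρv² is constant.
P₁ − P₂ = ½·840·(6.16² − 1.14²) = ½·840·36.7 = 15400 Pa.

ΔP = 15400 Pa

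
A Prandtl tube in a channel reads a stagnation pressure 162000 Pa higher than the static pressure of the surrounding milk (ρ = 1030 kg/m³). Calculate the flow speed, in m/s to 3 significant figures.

v = 17.7 m/s

The dynamic pressure equals the rise in static pressure at the stagnation point: ΔP = ½ρv².
v = √(2ΔP/ρ) = √(2·162000/1030) = 17.7 m/s.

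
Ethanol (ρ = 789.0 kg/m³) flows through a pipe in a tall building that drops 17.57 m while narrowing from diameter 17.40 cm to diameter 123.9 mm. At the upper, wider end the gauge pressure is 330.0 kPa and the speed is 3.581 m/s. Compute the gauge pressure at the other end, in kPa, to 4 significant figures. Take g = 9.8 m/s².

P₂ = 451.2 kPa

Mass conservation (A₁v₁ = A₂v₂) gives v₂ = 3.581 × 237.8/120.6 = 7.063 m/s.
Energy conservation along the streamline gives P₂ = P₁ − ½ρ(v₂² − v₁²) − ρg(h₂ − h₁).
P₂ = 330000 + ½·789.0·(3.581² − 7.063²) − 789.0·9.8·(−17.57) = 330000 + (-14620) − (-135900) = 451200 Pa.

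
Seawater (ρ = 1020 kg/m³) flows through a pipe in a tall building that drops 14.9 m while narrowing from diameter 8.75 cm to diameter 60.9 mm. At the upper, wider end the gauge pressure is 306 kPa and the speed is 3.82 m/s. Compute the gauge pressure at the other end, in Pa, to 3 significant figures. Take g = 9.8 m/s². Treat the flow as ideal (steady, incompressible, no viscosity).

P₂ = 431000 Pa

By continuity, v₂ = v₁·A₁/A₂ = 3.82·(60.1/29.1) = 7.89 m/s.
Applying Bernoulli between the two ends and solving for P₂: P₂ = P₁ + ½ρ(v₁² − v₂²) − ρgΔh.
P₂ = 306000 + ½·1020·(3.82² − 7.89²) − 1020·9.8·(−14.9) = 306000 + (-24300) − (-149000) = 431000 Pa.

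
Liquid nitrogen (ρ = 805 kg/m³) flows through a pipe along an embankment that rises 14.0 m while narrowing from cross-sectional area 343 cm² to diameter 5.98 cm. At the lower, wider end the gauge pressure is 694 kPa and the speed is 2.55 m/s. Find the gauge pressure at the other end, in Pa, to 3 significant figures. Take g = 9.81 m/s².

By continuity, v₂ = v₁·A₁/A₂ = 2.55·(343/28.1) = 31.1 m/s.
Applying Bernoulli between the two ends and solving for P₂: P₂ = P₁ + ½ρ(v₁² − v₂²) − ρgΔh.
P₂ = 694000 + ½·805·(2.55² − 31.1²) − 805·9.81·(+14.0) = 694000 + (-388000) − (111000) = 196000 Pa.

P₂ ≈ 196000 Pa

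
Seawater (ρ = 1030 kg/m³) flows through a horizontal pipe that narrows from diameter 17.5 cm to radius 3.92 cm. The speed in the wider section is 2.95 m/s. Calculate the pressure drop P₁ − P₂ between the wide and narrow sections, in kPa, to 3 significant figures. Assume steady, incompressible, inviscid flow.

107 kPa

By continuity, v₂ = v₁·A₁/A₂ = 2.95·(241/48.3) = 14.7 m/s.
The pipe is horizontal, so Bernoulli reduces to P₁ + ½ρv₁² = P₂ + ½ρv₂².
P₁ − P₂ = ½·1030·(14.7² − 2.95²) = ½·1030·207 = 107000 Pa.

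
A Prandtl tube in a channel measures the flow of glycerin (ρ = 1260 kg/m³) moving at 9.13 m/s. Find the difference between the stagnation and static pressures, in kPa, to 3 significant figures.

Bernoulli between the free stream and the stagnation point: ½ρv² = P_stag − P_static.
ΔP = ½·1260·9.13² = 52500 Pa.

52.5 kPa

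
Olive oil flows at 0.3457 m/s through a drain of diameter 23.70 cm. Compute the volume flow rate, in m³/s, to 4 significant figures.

Q = A·v = 0.04412 m² × 0.3457 m/s = 0.01525 m³/s.

Q ≈ 0.01525 m³/s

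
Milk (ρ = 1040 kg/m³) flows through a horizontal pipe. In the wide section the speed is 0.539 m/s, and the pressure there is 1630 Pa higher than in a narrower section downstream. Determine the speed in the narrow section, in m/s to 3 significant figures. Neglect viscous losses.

v₂ = 1.85 m/s

Horizontal Bernoulli: P₁ + ½ρv₁² = P₂ + ½ρv₂², so v₂² = v₁² + 2(P₁ − P₂)/ρ.
v₂ = √(0.539² + 2·1630/1040) = √(0.291 + 3.13) = 1.85 m/s.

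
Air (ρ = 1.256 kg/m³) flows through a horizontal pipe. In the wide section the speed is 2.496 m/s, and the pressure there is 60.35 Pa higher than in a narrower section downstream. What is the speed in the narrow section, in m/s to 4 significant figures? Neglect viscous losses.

With h₁ = h₂, rearranging Bernoulli gives v₂ = √(v₁² + 2ΔP/ρ).
v₂ = √(2.496² + 2·60.35/1.256) = √(6.230 + 96.10) = 10.12 m/s.

v₂ ≈ 10.12 m/s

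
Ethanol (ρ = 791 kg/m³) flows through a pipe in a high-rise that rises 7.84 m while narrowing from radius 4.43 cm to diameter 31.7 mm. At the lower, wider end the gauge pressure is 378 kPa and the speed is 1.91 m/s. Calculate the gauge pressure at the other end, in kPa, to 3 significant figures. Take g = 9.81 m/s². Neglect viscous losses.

P₂ ≈ 231 kPa

The volume flow rate is constant, so v₂ = (A₁/A₂)v₁ = (61.7/7.89)·1.91 = 14.9 m/s.
Bernoulli: P₁ + ½ρv₁² + ρg h₁ = P₂ + ½ρv₂² + ρg h₂, so P₂ = P₁ + ½ρ(v₁² − v₂²) − ρg(h₂ − h₁).
P₂ = 378000 + ½·791·(1.91² − 14.9²) − 791·9.81·(+7.84) = 378000 + (-86600) − (60800) = 231000 Pa.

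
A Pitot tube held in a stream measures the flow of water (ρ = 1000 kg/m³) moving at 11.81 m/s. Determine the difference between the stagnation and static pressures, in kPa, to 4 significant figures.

ΔP = 69.74 kPa

Bernoulli between the free stream and the stagnation point: ½ρv² = P_stag − P_static.
ΔP = ½·1000·11.81² = 69740 Pa.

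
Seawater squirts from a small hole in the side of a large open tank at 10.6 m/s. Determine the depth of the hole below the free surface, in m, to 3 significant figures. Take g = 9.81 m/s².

h ≈ 5.73 m

Torricelli: v = √(2gh), so h = v²/(2g).
h = 10.6²/(2·9.81) = 112/19.62 = 5.73 m.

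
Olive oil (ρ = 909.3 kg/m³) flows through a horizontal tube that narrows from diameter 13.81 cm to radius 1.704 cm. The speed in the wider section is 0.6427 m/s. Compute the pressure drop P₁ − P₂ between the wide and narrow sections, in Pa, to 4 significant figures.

ΔP = 50450 Pa

By continuity, v₂ = v₁·A₁/A₂ = 0.6427·(149.8/9.122) = 10.55 m/s.
Along the horizontal streamline, P + ½ρv² is constant.
P₁ − P₂ = ½·909.3·(10.55² − 0.6427²) = ½·909.3·111.0 = 50450 Pa.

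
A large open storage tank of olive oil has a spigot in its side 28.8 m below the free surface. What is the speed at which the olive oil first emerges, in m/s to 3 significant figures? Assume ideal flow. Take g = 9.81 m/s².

The surface is effectively still and both ends are open, so ½v² = gh and v = √(2·9.81·28.8) = 23.8 m/s.

v ≈ 23.8 m/s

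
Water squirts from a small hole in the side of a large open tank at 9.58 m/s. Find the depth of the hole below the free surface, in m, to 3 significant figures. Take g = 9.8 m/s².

For a small hole in a large open tank, ½v² = gh, giving h = v²/(2g).
h = 9.58²/(2·9.8) = 91.8/19.60 = 4.68 m.

h ≈ 4.68 m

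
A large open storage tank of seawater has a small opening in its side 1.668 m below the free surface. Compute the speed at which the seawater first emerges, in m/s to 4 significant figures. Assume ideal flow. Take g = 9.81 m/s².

Torricelli's result v = √(2gh) gives v = √(2·9.81·1.668) = 5.721 m/s.

5.721 m/s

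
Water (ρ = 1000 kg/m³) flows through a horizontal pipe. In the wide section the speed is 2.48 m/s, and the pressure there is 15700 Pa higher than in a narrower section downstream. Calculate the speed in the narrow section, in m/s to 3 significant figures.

Horizontal Bernoulli: P₁ + ½ρv₁² = P₂ + ½ρv₂², so v₂² = v₁² + 2(P₁ − P₂)/ρ.
v₂ = √(2.48² + 2·15700/1000) = √(6.15 + 31.4) = 6.13 m/s.

6.13 m/s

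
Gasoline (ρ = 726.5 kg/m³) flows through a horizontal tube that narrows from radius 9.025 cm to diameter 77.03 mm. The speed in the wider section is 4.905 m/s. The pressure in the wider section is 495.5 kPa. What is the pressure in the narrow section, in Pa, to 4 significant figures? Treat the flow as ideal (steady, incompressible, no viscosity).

240800 Pa

Continuity gives A₁v₁ = A₂v₂, so v₂ = (255.9 cm²)/(46.60 cm²) × 4.905 m/s = 26.93 m/s.
With no height change, Bernoulli's equation is P₁ + ½ρv₁² = P₂ + ½ρv₂².
P₂ = P₁ − ½ρ(v₂² − v₁²) = 495500 − ½·726.5·(26.93² − 4.905²) = 495500 − 254700 = 240800 Pa.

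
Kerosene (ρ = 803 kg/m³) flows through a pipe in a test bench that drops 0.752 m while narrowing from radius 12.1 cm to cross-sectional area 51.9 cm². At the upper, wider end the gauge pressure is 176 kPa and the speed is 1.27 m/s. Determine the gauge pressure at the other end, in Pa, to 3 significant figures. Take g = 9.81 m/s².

The volume flow rate is constant, so v₂ = (A₁/A₂)v₁ = (460/51.9)·1.27 = 11.3 m/s.
Applying Bernoulli between the two ends and solving for P₂: P₂ = P₁ + ½ρ(v₁² − v₂²) − ρgΔh.
P₂ = 176000 + ½·803·(1.27² − 11.3²) − 803·9.81·(−0.752) = 176000 + (-50200) − (-5920) = 132000 Pa.

P₂ = 132000 Pa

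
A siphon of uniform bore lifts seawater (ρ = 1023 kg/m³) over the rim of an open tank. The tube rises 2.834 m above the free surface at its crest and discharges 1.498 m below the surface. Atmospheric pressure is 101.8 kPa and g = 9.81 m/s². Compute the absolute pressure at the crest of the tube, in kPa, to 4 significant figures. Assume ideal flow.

P_top = 58.33 kPa

From the surface to the outlet (both open to atmosphere, surface at rest): v = √(2g·h_out) = √(2·9.81·1.498) = 5.421 m/s.
The bore is uniform, so the speed at the crest is the same v. Bernoulli surface→crest: P_atm = P_top + ½ρv² + ρg·h_top.
P_top = 101800 − ½·1023·5.421² − 1023·9.81·2.834 = 58330 Pa.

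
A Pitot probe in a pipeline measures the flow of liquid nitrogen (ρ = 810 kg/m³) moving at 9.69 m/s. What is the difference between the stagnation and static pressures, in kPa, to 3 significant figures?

38.0 kPa

The dynamic pressure equals the rise in static pressure at the stagnation point: ΔP = ½ρv².
ΔP = ½·810·9.69² = 38000 Pa.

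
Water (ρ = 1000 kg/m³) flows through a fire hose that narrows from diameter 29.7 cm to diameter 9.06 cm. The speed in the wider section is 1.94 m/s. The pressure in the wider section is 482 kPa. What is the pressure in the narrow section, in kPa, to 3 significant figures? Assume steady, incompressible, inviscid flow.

P₂ ≈ 267 kPa

Continuity gives A₁v₁ = A₂v₂, so v₂ = (693 cm²)/(64.5 cm²) × 1.94 m/s = 20.8 m/s.
The pipe is horizontal, so Bernoulli reduces to P₁ + ½ρv₁² = P₂ + ½ρv₂².
P₂ = P₁ − ½ρ(v₂² − v₁²) = 482000 − ½·1000·(20.8² − 1.94²) = 482000 − 215000 = 267000 Pa.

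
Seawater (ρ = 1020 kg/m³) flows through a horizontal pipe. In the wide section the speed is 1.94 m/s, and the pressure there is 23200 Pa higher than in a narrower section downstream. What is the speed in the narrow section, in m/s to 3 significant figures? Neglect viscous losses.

Along the level pipe P + ½ρv² is conserved, hence v₂² = v₁² + 2(P₁ − P₂)/ρ.
v₂ = √(1.94² + 2·23200/1020) = √(3.76 + 45.5) = 7.02 m/s.

v₂ ≈ 7.02 m/s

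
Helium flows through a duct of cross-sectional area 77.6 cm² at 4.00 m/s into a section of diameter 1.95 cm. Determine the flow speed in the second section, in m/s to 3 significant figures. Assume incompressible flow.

By continuity, v₂ = v₁·A₁/A₂ = 4.00·(77.6/2.99) = 104 m/s.

v₂ = 104 m/s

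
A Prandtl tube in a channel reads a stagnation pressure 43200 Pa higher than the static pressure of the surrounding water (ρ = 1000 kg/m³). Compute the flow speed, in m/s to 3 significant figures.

v ≈ 9.30 m/s

The dynamic pressure equals the rise in static pressure at the stagnation point: ΔP = ½ρv².
v = √(2ΔP/ρ) = √(2·43200/1000) = 9.30 m/s.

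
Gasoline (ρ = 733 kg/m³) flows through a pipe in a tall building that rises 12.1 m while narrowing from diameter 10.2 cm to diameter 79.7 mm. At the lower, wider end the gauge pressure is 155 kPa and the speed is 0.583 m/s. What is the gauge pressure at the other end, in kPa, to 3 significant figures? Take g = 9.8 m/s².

Continuity gives A₁v₁ = A₂v₂, so v₂ = (81.7 cm²)/(49.9 cm²) × 0.583 m/s = 0.955 m/s.
Bernoulli: P₁ + ½ρv₁² + ρg h₁ = P₂ + ½ρv₂² + ρg h₂, so P₂ = P₁ + ½ρ(v₁² − v₂²) − ρg(h₂ − h₁).
P₂ = 155000 + ½·733·(0.583² − 0.955²) − 733·9.8·(+12.1) = 155000 + (-210) − (86900) = 67900 Pa.

P₂ ≈ 67.9 kPa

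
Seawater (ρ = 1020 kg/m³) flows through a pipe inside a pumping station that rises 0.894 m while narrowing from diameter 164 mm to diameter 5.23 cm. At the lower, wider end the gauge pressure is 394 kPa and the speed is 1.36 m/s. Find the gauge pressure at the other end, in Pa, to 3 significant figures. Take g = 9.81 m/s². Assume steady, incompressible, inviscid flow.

295000 Pa

Mass conservation (A₁v₁ = A₂v₂) gives v₂ = 1.36 × 211/21.5 = 13.4 m/s.
Energy conservation along the streamline gives P₂ = P₁ − ½ρ(v₂² − v₁²) − ρg(h₂ − h₁).
P₂ = 394000 + ½·1020·(1.36² − 13.4²) − 1020·9.81·(+0.894) = 394000 + (-90300) − (8950) = 295000 Pa.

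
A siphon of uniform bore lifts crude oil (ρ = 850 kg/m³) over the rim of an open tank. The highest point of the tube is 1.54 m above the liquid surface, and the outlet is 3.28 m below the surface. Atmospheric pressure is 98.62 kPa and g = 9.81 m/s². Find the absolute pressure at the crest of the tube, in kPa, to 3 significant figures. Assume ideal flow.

58.4 kPa

The outlet speed comes from Torricelli: v = √(2g·3.28) = 8.02 m/s.
With constant cross-section the crest speed equals v; applying Bernoulli from the surface up to the crest, P_top = P_atm − ½ρv² − ρg·h_top.
P_top = 98620 − ½·850·8.02² − 850·9.81·1.54 = 58400 Pa.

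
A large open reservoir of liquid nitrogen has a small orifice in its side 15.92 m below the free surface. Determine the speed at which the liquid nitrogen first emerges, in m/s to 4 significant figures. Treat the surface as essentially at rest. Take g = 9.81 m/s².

v = 17.67 m/s

The surface is effectively still and both ends are open, so ½v² = gh and v = √(2·9.81·15.92) = 17.67 m/s.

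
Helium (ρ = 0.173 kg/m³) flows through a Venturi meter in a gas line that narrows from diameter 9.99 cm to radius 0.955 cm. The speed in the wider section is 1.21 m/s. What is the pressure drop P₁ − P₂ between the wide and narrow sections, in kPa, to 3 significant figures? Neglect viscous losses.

ΔP ≈ 0.0947 kPa

The volume flow rate is constant, so v₂ = (A₁/A₂)v₁ = (78.4/2.87)·1.21 = 33.1 m/s.
Bernoulli (h₁ = h₂): P₁ − P₂ = ½ρ(v₂² − v₁²).
P₁ − P₂ = ½·0.173·(33.1² − 1.21²) = ½·0.173·1090 = 94.7 Pa.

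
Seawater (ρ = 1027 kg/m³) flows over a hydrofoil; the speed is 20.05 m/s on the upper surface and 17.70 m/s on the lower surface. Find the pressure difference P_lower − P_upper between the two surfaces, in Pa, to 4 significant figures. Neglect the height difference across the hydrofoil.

45550 Pa

Bernoulli (same height): P_lower − P_upper = ½ρ(v_upper² − v_lower²).
ΔP = ½·1027·(20.05² − 17.70²) = 45550 Pa.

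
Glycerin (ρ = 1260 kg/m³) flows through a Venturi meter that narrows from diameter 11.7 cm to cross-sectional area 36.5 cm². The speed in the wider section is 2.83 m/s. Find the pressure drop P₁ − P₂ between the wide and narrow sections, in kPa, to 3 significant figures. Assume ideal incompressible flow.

The volume flow rate is constant, so v₂ = (A₁/A₂)v₁ = (108/36.5)·2.83 = 8.34 m/s.
Along the horizontal streamline, P + ½ρv² is constant.
P₁ − P₂ = ½·1260·(8.34² − 2.83²) = ½·1260·61.5 = 38700 Pa.

38.7 kPa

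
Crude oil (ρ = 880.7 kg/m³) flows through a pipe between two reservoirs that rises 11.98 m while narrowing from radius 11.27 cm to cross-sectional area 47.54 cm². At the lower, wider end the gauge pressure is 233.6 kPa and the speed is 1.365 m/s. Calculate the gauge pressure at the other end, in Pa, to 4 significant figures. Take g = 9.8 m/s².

P₂ = 73220 Pa

The volume flow rate is constant, so v₂ = (A₁/A₂)v₁ = (399.0/47.54)·1.365 = 11.46 m/s.
Energy conservation along the streamline gives P₂ = P₁ − ½ρ(v₂² − v₁²) − ρg(h₂ − h₁).
P₂ = 233600 + ½·880.7·(1.365² − 11.46²) − 880.7·9.8·(+11.98) = 233600 + (-56980) − (103400) = 73220 Pa.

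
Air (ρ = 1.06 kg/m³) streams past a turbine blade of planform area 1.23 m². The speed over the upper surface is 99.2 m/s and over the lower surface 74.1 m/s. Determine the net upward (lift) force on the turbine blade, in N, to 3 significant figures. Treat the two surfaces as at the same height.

F = 2840 N

The faster flow above has the lower pressure; Bernoulli (same height) gives ΔP = ½ρ(v_up² − v_low²).
ΔP = ½·1.06·(99.2² − 74.1²) = 2310 Pa.
Lift = ΔP · A = 2310 × 1.23 = 2840 N.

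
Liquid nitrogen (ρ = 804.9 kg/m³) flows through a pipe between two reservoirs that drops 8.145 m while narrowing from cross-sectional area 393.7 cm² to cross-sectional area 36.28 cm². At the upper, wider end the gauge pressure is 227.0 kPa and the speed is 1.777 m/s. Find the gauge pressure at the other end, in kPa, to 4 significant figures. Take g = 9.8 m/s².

P₂ = 142.9 kPa

By continuity, v₂ = v₁·A₁/A₂ = 1.777·(393.7/36.28) = 19.28 m/s.
Applying Bernoulli between the two ends and solving for P₂: P₂ = P₁ + ½ρ(v₁² − v₂²) − ρgΔh.
P₂ = 227000 + ½·804.9·(1.777² − 19.28²) − 804.9·9.8·(−8.145) = 227000 + (-148400) − (-64250) = 142900 Pa.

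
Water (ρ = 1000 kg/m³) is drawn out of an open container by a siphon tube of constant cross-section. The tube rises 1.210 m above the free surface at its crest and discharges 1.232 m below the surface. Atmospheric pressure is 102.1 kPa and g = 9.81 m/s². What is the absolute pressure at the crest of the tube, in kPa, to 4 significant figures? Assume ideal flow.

Bernoulli surface→outlet gives ½v² = g·h_out, so v = √(2·9.81·1.232) = 4.916 m/s.
The bore is uniform, so the speed at the crest is the same v. Bernoulli surface→crest: P_atm = P_top + ½ρv² + ρg·h_top.
P_top = 102100 − ½·1000·4.916² − 1000·9.81·1.210 = 78140 Pa.

P_top ≈ 78.14 kPa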